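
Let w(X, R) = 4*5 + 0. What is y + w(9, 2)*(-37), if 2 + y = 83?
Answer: -659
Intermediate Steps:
y = 81 (y = -2 + 83 = 81)
w(X, R) = 20 (w(X, R) = 20 + 0 = 20)
y + w(9, 2)*(-37) = 81 + 20*(-37) = 81 - 740 = -659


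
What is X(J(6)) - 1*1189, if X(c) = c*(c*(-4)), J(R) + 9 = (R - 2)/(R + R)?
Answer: -13405/9 ≈ -1489.4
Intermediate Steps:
J(R) = -9 + (-2 + R)/(2*R) (J(R) = -9 + (R - 2)/(R + R) = -9 + (-2 + R)/((2*R)) = -9 + (-2 + R)*(1/(2*R)) = -9 + (-2 + R)/(2*R))
X(c) = -4*c² (X(c) = c*(-4*c) = -4*c²)
X(J(6)) - 1*1189 = -4*(-17/2 - 1/6)² - 1*1189 = -4*(-17/2 - 1*⅙)² - 1189 = -4*(-17/2 - ⅙)² - 1189 = -4*(-26/3)² - 1189 = -4*676/9 - 1189 = -2704/9 - 1189 = -13405/9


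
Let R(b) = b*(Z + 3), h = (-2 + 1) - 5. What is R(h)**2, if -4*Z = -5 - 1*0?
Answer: 2601/4 ≈ 650.25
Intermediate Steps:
Z = 5/4 (Z = -(-5 - 1*0)/4 = -(-5 + 0)/4 = -1/4*(-5) = 5/4 ≈ 1.2500)
h = -6 (h = -1 - 5 = -6)
R(b) = 17*b/4 (R(b) = b*(5/4 + 3) = b*(17/4) = 17*b/4)
R(h)**2 = ((17/4)*(-6))**2 = (-51/2)**2 = 2601/4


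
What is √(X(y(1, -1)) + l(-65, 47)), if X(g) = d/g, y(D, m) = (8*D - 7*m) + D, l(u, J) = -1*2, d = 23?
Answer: 3*I/4 ≈ 0.75*I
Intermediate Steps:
l(u, J) = -2
y(D, m) = -7*m + 9*D (y(D, m) = (-7*m + 8*D) + D = -7*m + 9*D)
X(g) = 23/g
√(X(y(1, -1)) + l(-65, 47)) = √(23/(-7*(-1) + 9*1) - 2) = √(23/(7 + 9) - 2) = √(23/16 - 2) = √(-9/16) = 3*I/4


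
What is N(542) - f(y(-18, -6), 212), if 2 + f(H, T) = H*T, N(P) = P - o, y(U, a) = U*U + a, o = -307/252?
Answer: -16851437/252 ≈ -66871.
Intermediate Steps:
o = -307/252 (o = -307*1/252 = -307/252 ≈ -1.2183)
y(U, a) = a + U² (y(U, a) = U² + a = a + U²)
N(P) = 307/252 + P (N(P) = P - 1*(-307/252) = P + 307/252 = 307/252 + P)
f(H, T) = -2 + H*T
N(542) - f(y(-18, -6), 212) = (307/252 + 542) - (-2 + (-6 + (-18)²)*212) = 136891/252 - (-2 + (-6 + 324)*212) = 136891/252 - (-2 + 318*212) = 136891/252 - (-2 + 67416) = 136891/252 - 1*67414 = 136891/252 - 67414 = -16851437/252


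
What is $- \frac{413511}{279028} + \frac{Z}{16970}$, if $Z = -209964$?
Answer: $- \frac{32801558331}{2367552580} \approx -13.855$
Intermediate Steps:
$- \frac{413511}{279028} + \frac{Z}{16970} = - \frac{413511}{279028} - \frac{209964}{16970} = \left(-413511\right) \frac{1}{279028} - \frac{104982}{8485} = - \frac{413511}{279028} - \frac{104982}{8485} = - \frac{32801558331}{2367552580}$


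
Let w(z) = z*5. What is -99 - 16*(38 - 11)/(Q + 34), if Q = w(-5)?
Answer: -147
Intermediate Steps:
w(z) = 5*z
Q = -25 (Q = 5*(-5) = -25)
-99 - 16*(38 - 11)/(Q + 34) = -99 - 16*(38 - 11)/(-25 + 34) = -99 - 432/9 = -99 - 16*3 = -99 - 48 = -147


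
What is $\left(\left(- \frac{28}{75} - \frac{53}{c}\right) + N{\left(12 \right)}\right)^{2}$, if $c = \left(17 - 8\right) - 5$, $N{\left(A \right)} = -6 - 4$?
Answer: $\frac{50225569}{90000} \approx 558.06$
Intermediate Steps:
$N{\left(A \right)} = -10$
$c = 4$ ($c = 9 - 5 = 4$)
$\left(\left(- \frac{28}{75} - \frac{53}{c}\right) + N{\left(12 \right)}\right)^{2} = \left(\left(- \frac{28}{75} - \frac{53}{4}\right) - 10\right)^{2} = \left(- \frac{4087}{300} - 10\right)^{2} = \left(- \frac{7087}{300}\right)^{2} = \frac{50225569}{90000}$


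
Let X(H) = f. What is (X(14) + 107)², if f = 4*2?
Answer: 13225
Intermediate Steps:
f = 8
X(H) = 8
(X(14) + 107)² = (8 + 107)² = 115² = 13225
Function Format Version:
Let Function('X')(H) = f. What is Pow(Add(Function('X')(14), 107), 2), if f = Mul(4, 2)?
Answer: 13225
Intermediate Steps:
f = 8
Function('X')(H) = 8
Pow(Add(Function('X')(14), 107), 2) = Pow(Add(8, 107), 2) = Pow(115, 2) = 13225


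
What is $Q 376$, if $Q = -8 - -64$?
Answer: $21056$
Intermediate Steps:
$Q = 56$ ($Q = -8 + 64 = 56$)
$Q 376 = 56 \cdot 376 = 21056$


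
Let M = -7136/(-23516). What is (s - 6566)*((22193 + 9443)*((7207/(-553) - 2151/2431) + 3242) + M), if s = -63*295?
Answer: -263635744832055469648/102641461 ≈ -2.5685e+12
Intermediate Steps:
M = 1784/5879 (M = -7136*(-1/23516) = 1784/5879 ≈ 0.30345)
s = -18585
(s - 6566)*((22193 + 9443)*((7207/(-553) - 2151/2431) + 3242) + M) = (-18585 - 6566)*((22193 + 9443)*((7207/(-553) - 2151/2431) + 3242) + 1784/5879) = -25151*(31636*((7207*(-1/553) - 2151*1/2431) + 3242) + 1784/5879) = -25151*(31636*((-7207/553 - 2151/2431) + 3242) + 1784/5879) = -25151*(31636*(-18709720/1344343 + 3242) + 1784/5879) = -25151*(31636*(4339650286/1344343) + 1784/5879) = -25151*(12480834222536/122213 + 1784/5879) = -25151*73374824612317136/718490227 = -263635744832055469648/102641461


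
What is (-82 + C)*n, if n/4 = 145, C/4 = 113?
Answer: 214600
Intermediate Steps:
C = 452 (C = 4*113 = 452)
n = 580 (n = 4*145 = 580)
(-82 + C)*n = (-82 + 452)*580 = 370*580 = 214600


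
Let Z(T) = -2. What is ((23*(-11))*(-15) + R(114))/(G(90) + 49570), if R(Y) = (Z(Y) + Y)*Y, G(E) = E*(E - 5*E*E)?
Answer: -16563/3587330 ≈ -0.0046171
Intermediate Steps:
G(E) = E*(E - 5*E**2)
R(Y) = Y*(-2 + Y) (R(Y) = (-2 + Y)*Y = Y*(-2 + Y))
((23*(-11))*(-15) + R(114))/(G(90) + 49570) = ((23*(-11))*(-15) + 114*(-2 + 114))/(90**2*(1 - 5*90) + 49570) = (-253*(-15) + 114*112)/(8100*(1 - 450) + 49570) = (3795 + 12768)/(8100*(-449) + 49570) = 16563/(-3636900 + 49570) = 16563/(-3587330) = 16563*(-1/3587330) = -16563/3587330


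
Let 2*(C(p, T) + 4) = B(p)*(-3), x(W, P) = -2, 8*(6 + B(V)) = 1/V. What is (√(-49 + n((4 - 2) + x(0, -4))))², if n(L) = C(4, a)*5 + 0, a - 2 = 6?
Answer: -1551/64 ≈ -24.234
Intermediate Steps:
B(V) = -6 + 1/(8*V)
a = 8 (a = 2 + 6 = 8)
C(p, T) = 5 - 3/(16*p) (C(p, T) = -4 + ((-6 + 1/(8*p))*(-3))/2 = -4 + (18 - 3/(8*p))/2 = -4 + (9 - 3/(16*p)) = 5 - 3/(16*p))
n(L) = 1585/64 (n(L) = (5 - 3/16/4)*5 + 0 = (5 - 3/16*¼)*5 + 0 = (5 - 3/64)*5 + 0 = (317/64)*5 + 0 = 1585/64 + 0 = 1585/64)
(√(-49 + n((4 - 2) + x(0, -4))))² = (√(-49 + 1585/64))² = (√(-1551/64))² = (I*√1551/8)² = -1551/64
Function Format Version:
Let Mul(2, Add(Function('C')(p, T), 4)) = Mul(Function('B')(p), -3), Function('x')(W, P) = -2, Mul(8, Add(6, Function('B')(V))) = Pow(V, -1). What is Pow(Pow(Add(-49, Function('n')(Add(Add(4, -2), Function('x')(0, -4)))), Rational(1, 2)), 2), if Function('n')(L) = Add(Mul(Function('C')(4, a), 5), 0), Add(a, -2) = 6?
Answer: Rational(-1551, 64) ≈ -24.234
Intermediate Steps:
Function('B')(V) = Add(-6, Mul(Rational(1, 8), Pow(V, -1)))
a = 8 (a = Add(2, 6) = 8)
Function('C')(p, T) = Add(5, Mul(Rational(-3, 16), Pow(p, -1))) (Function('C')(p, T) = Add(-4, Mul(Rational(1, 2), Mul(Add(-6, Mul(Rational(1, 8), Pow(p, -1))), -3))) = Add(-4, Mul(Rational(1, 2), Add(18, Mul(Rational(-3, 8), Pow(p, -1))))) = Add(-4, Add(9, Mul(Rational(-3, 16), Pow(p, -1)))) = Add(5, Mul(Rational(-3, 16), Pow(p, -1))))
Function('n')(L) = Rational(1585, 64) (Function('n')(L) = Add(Mul(Add(5, Mul(Rational(-3, 16), Pow(4, -1))), 5), 0) = Add(Mul(Add(5, Mul(Rational(-3, 16), Rational(1, 4))), 5), 0) = Add(Mul(Add(5, Rational(-3, 64)), 5), 0) = Add(Mul(Rational(317, 64), 5), 0) = Add(Rational(1585, 64), 0) = Rational(1585, 64))
Pow(Pow(Add(-49, Function('n')(Add(Add(4, -2), Function('x')(0, -4)))), Rational(1, 2)), 2) = Pow(Pow(Add(-49, Rational(1585, 64)), Rational(1, 2)), 2) = Pow(Pow(Rational(-1551, 64), Rational(1, 2)), 2) = Pow(Mul(Rational(1, 8), I, Pow(1551, Rational(1, 2))), 2) = Rational(-1551, 64)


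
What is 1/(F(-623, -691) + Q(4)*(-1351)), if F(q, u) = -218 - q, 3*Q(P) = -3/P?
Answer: 4/2971 ≈ 0.0013463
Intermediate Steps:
Q(P) = -1/P (Q(P) = (-3/P)/3 = -1/P)
1/(F(-623, -691) + Q(4)*(-1351)) = 1/((-218 - 1*(-623)) - 1/4*(-1351)) = 1/((-218 + 623) - 1*¼*(-1351)) = 1/(405 - ¼*(-1351)) = 1/(405 + 1351/4) = 1/(2971/4) = 4/2971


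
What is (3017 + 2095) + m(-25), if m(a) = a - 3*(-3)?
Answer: 5096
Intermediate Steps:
m(a) = 9 + a (m(a) = a + 9 = 9 + a)
(3017 + 2095) + m(-25) = (3017 + 2095) + (9 - 25) = 5112 - 16 = 5096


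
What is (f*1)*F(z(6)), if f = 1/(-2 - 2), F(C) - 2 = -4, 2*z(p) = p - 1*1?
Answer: ½ ≈ 0.50000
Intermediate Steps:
z(p) = -½ + p/2 (z(p) = (p - 1*1)/2 = (p - 1)/2 = (-1 + p)/2 = -½ + p/2)
F(C) = -2 (F(C) = 2 - 4 = -2)
f = -¼ (f = 1/(-4) = -¼ ≈ -0.25000)
(f*1)*F(z(6)) = -¼*1*(-2) = -¼*(-2) = ½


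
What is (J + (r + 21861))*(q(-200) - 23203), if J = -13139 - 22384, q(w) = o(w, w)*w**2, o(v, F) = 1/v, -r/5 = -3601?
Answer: -101639229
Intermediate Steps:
r = 18005 (r = -5*(-3601) = 18005)
q(w) = w (q(w) = w**2/w = w)
J = -35523
(J + (r + 21861))*(q(-200) - 23203) = (-35523 + (18005 + 21861))*(-200 - 23203) = (-35523 + 39866)*(-23403) = 4343*(-23403) = -101639229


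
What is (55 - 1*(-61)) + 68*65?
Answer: 4536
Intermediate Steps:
(55 - 1*(-61)) + 68*65 = (55 + 61) + 4420 = 116 + 4420 = 4536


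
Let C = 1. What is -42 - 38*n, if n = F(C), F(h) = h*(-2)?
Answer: 34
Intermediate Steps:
F(h) = -2*h
n = -2 (n = -2*1 = -2)
-42 - 38*n = -42 - 38*(-2) = -42 + 76 = 34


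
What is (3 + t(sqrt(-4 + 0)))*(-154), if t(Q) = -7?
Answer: 616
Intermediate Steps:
(3 + t(sqrt(-4 + 0)))*(-154) = (3 - 7)*(-154) = -4*(-154) = 616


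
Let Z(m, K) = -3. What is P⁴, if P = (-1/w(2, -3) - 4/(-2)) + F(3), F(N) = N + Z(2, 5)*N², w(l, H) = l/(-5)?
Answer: 2313441/16 ≈ 1.4459e+5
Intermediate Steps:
w(l, H) = -l/5 (w(l, H) = l*(-⅕) = -l/5)
F(N) = N - 3*N²
P = -39/2 (P = (-1/((-⅕*2)) - 4/(-2)) + 3*(1 - 3*3) = (-1/(-⅖) - 4*(-½)) + 3*(1 - 9) = (-1*(-5/2) + 2) + 3*(-8) = (5/2 + 2) - 24 = 9/2 - 24 = -39/2 ≈ -19.500)
P⁴ = (-39/2)⁴ = 2313441/16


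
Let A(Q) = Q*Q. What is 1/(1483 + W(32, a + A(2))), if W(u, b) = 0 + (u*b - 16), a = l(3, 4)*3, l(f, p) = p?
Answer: 1/1979 ≈ 0.00050531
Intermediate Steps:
A(Q) = Q²
a = 12 (a = 4*3 = 12)
W(u, b) = -16 + b*u (W(u, b) = 0 + (b*u - 16) = 0 + (-16 + b*u) = -16 + b*u)
1/(1483 + W(32, a + A(2))) = 1/(1483 + (-16 + (12 + 2²)*32)) = 1/(1483 + (-16 + (12 + 4)*32)) = 1/(1483 + (-16 + 16*32)) = 1/(1483 + (-16 + 512)) = 1/(1483 + 496) = 1/1979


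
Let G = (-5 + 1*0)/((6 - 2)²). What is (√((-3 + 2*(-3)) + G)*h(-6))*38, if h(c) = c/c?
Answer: 19*I*√149/2 ≈ 115.96*I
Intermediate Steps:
h(c) = 1
G = -5/16 (G = (-5 + 0)/(4²) = -5/16 ≈ -0.31250)
(√((-3 + 2*(-3)) + G)*h(-6))*38 = (√((-3 + 2*(-3)) - 5/16)*1)*38 = (√((-3 - 6) - 5/16)*1)*38 = (√(-9 - 5/16)*1)*38 = (√(-149/16)*1)*38 = ((I*√149/4)*1)*38 = (I*√149/4)*38 = 19*I*√149/2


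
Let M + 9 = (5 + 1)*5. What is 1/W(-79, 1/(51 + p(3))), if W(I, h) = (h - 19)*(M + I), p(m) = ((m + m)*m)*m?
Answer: 105/115652 ≈ 0.00090790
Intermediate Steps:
M = 21 (M = -9 + (5 + 1)*5 = -9 + 6*5 = -9 + 30 = 21)
p(m) = 2*m³ (p(m) = ((2*m)*m)*m = (2*m²)*m = 2*m³)
W(I, h) = (-19 + h)*(21 + I) (W(I, h) = (h - 19)*(21 + I) = (-19 + h)*(21 + I))
1/W(-79, 1/(51 + p(3))) = 1/(-399 - 19*(-79) + 21/(51 + 2*3³) - 79/(51 + 2*3³)) = 1/(-399 + 1501 + 21/(51 + 2*27) - 79/(51 + 2*27)) = 1/(-399 + 1501 + 21/(51 + 54) - 79/(51 + 54)) = 1/(-399 + 1501 + 21/105 - 79/105) = 1/(-399 + 1501 + 21*(1/105) - 79*1/105) = 1/(-399 + 1501 + ⅕ - 79/105) = 1/(115652/105) = 105/115652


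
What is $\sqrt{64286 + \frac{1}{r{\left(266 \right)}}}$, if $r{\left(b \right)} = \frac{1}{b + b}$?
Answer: $3 \sqrt{7202} \approx 254.59$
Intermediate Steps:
$r{\left(b \right)} = \frac{1}{2 b}$
$\sqrt{64286 + \frac{1}{r{\left(266 \right)}}} = \sqrt{64286 + \frac{1}{\frac{1}{2} \cdot \frac{1}{266}}} = \sqrt{64286 + \frac{1}{\frac{1}{532}}} = \sqrt{64286 + 532} = \sqrt{64818} = 3 \sqrt{7202}$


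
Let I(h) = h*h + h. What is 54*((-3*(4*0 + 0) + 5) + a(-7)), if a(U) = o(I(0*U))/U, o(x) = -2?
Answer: 1998/7 ≈ 285.43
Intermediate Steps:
I(h) = h + h² (I(h) = h² + h = h + h²)
a(U) = -2/U
54*((-3*(4*0 + 0) + 5) + a(-7)) = 54*((-3*(4*0 + 0) + 5) - 2/(-7)) = 54*((-3*(0 + 0) + 5) - 2*(-⅐)) = 54*((-3*0 + 5) + 2/7) = 54*((0 + 5) + 2/7) = 54*(5 + 2/7) = 54*(37/7) = 1998/7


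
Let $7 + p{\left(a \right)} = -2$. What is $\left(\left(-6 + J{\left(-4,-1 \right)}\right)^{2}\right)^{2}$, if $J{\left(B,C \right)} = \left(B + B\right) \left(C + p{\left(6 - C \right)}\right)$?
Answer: $29986576$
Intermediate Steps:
$p{\left(a \right)} = -9$ ($p{\left(a \right)} = -7 - 2 = -9$)
$J{\left(B,C \right)} = 2 B \left(-9 + C\right)$ ($J{\left(B,C \right)} = \left(B + B\right) \left(C - 9\right) = 2 B \left(-9 + C\right)$)
$\left(\left(-6 + J{\left(-4,-1 \right)}\right)^{2}\right)^{2} = \left(\left(-6 + 2 \left(-4\right) \left(-9 - 1\right)\right)^{2}\right)^{2} = \left(\left(-6 + 2 \left(-4\right) \left(-10\right)\right)^{2}\right)^{2} = \left(\left(-6 + 80\right)^{2}\right)^{2} = \left(74^{2}\right)^{2} = 5476^{2} = 29986576$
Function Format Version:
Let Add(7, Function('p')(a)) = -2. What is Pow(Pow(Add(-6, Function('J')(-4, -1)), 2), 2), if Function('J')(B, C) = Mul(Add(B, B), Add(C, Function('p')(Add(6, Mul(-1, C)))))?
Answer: 29986576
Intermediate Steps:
Function('p')(a) = -9 (Function('p')(a) = Add(-7, -2) = -9)
Function('J')(B, C) = Mul(2, B, Add(-9, C)) (Function('J')(B, C) = Mul(Add(B, B), Add(C, -9)) = Mul(Mul(2, B), Add(-9, C)) = Mul(2, B, Add(-9, C)))
Pow(Pow(Add(-6, Function('J')(-4, -1)), 2), 2) = Pow(Pow(Add(-6, Mul(2, -4, Add(-9, -1))), 2), 2) = Pow(Pow(Add(-6, Mul(2, -4, -10)), 2), 2) = Pow(Pow(Add(-6, 80), 2), 2) = Pow(Pow(74, 2), 2) = Pow(5476, 2) = 29986576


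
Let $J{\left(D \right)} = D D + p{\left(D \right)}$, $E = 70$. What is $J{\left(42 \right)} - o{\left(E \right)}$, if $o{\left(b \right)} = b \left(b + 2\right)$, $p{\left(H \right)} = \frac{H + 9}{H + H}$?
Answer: $- \frac{91711}{28} \approx -3275.4$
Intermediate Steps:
$p{\left(H \right)} = \frac{9 + H}{2 H}$
$J{\left(D \right)} = D^{2} + \frac{9 + D}{2 D}$ ($J{\left(D \right)} = D D + \frac{9 + D}{2 D} = D^{2} + \frac{9 + D}{2 D}$)
$o{\left(b \right)} = b \left(2 + b\right)$
$J{\left(42 \right)} - o{\left(E \right)} = \frac{9 + 42 + 2 \cdot 42^{3}}{2 \cdot 42} - 70 \left(2 + 70\right) = \frac{1}{2} \cdot \frac{1}{42} \left(9 + 42 + 2 \cdot 74088\right) - 70 \cdot 72 = \frac{1}{2} \cdot \frac{1}{42} \left(9 + 42 + 148176\right) - 5040 = \frac{1}{2} \cdot \frac{1}{42} \cdot 148227 - 5040 = \frac{49409}{28} - 5040 = - \frac{91711}{28}$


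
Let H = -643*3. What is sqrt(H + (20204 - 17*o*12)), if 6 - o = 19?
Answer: sqrt(20927) ≈ 144.66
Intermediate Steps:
o = -13 (o = 6 - 1*19 = 6 - 19 = -13)
H = -1929
sqrt(H + (20204 - 17*o*12)) = sqrt(-1929 + (20204 - 17*(-13)*12)) = sqrt(-1929 + (20204 - (-221)*12)) = sqrt(-1929 + (20204 - 1*(-2652))) = sqrt(-1929 + (20204 + 2652)) = sqrt(-1929 + 22856) = sqrt(20927)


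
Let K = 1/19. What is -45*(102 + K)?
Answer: -87255/19 ≈ -4592.4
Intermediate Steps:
K = 1/19 ≈ 0.052632
-45*(102 + K) = -45*(102 + 1/19) = -45*1939/19 = -87255/19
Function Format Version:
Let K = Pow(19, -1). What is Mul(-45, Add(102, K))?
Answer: Rational(-87255, 19) ≈ -4592.4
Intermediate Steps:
K = Rational(1, 19) ≈ 0.052632
Mul(-45, Add(102, K)) = Mul(-45, Add(102, Rational(1, 19))) = Mul(-45, Rational(1939, 19)) = Rational(-87255, 19)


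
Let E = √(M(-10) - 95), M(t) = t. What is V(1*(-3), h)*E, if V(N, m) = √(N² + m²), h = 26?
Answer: 5*I*√2877 ≈ 268.19*I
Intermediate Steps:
E = I*√105 (E = √(-10 - 95) = √(-105) = I*√105 ≈ 10.247*I)
V(1*(-3), h)*E = √((1*(-3))² + 26²)*(I*√105) = √((-3)² + 676)*(I*√105) = √(9 + 676)*(I*√105) = √685*(I*√105) = 5*I*√2877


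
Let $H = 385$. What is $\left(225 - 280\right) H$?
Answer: $-21175$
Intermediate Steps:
$\left(225 - 280\right) H = \left(225 - 280\right) 385 = \left(-55\right) 385 = -21175$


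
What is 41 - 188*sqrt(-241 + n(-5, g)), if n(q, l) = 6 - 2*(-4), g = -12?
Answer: 41 - 188*I*sqrt(227) ≈ 41.0 - 2832.5*I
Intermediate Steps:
n(q, l) = 14 (n(q, l) = 6 + 8 = 14)
41 - 188*sqrt(-241 + n(-5, g)) = 41 - 188*sqrt(-241 + 14) = 41 - 188*I*sqrt(227)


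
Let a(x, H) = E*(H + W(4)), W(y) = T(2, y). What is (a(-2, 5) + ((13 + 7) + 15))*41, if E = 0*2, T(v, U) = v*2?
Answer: 1435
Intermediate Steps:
T(v, U) = 2*v
W(y) = 4 (W(y) = 2*2 = 4)
E = 0
a(x, H) = 0 (a(x, H) = 0*(H + 4) = 0*(4 + H) = 0)
(a(-2, 5) + ((13 + 7) + 15))*41 = (0 + ((13 + 7) + 15))*41 = (0 + (20 + 15))*41 = (0 + 35)*41 = 35*41 = 1435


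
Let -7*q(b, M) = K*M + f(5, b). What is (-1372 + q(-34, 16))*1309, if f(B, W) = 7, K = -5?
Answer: -1782297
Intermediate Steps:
q(b, M) = -1 + 5*M/7 (q(b, M) = -(-5*M + 7)/7 = -(7 - 5*M)/7 = -1 + 5*M/7)
(-1372 + q(-34, 16))*1309 = (-1372 + (-1 + (5/7)*16))*1309 = (-1372 + (-1 + 80/7))*1309 = (-1372 + 73/7)*1309 = -9531/7*1309 = -1782297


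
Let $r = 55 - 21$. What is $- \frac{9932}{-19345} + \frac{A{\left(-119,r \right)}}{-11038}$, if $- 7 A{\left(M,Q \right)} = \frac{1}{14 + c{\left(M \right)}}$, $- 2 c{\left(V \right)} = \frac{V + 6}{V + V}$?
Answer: $\frac{359091809838}{699417875305} \approx 0.51342$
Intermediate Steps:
$r = 34$ ($r = 55 - 21 = 34$)
$c{\left(V \right)} = - \frac{6 + V}{4 V}$ ($c{\left(V \right)} = - \frac{\left(V + 6\right) \frac{1}{V + V}}{2} = - \frac{\left(6 + V\right) \frac{1}{2 V}}{2} = - \frac{\frac{1}{2} \frac{1}{V} \left(6 + V\right)}{2} = - \frac{6 + V}{4 V}$)
$A{\left(M,Q \right)} = - \frac{1}{7 \left(14 + \frac{-6 - M}{4 M}\right)}$
$- \frac{9932}{-19345} + \frac{A{\left(-119,r \right)}}{-11038} = - \frac{9932}{-19345} + \frac{\left(-4\right) \left(-119\right) \frac{1}{-42 + 385 \left(-119\right)}}{-11038} = \left(-9932\right) \left(- \frac{1}{19345}\right) + \left(-4\right) \left(-119\right) \frac{1}{-42 - 45815} \left(- \frac{1}{11038}\right) = \frac{9932}{19345} + \left(-4\right) \left(-119\right) \frac{1}{-45857} \left(- \frac{1}{11038}\right) = \frac{9932}{19345} + \left(-4\right) \left(-119\right) \left(- \frac{1}{45857}\right) \left(- \frac{1}{11038}\right) = \frac{9932}{19345} - - \frac{34}{36154969} = \frac{9932}{19345} + \frac{34}{36154969} = \frac{359091809838}{699417875305}$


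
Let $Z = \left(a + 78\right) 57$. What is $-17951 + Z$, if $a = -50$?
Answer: $-16355$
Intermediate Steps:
$Z = 1596$ ($Z = \left(-50 + 78\right) 57 = 28 \cdot 57 = 1596$)
$-17951 + Z = -17951 + 1596 = -16355$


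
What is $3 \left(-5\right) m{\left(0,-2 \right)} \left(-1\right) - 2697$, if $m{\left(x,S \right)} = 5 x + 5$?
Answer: $-2622$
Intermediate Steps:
$m{\left(x,S \right)} = 5 + 5 x$
$3 \left(-5\right) m{\left(0,-2 \right)} \left(-1\right) - 2697 = 3 \left(-5\right) \left(5 + 5 \cdot 0\right) \left(-1\right) - 2697 = - 15 \left(5 + 0\right) \left(-1\right) - 2697 = \left(-15\right) 5 \left(-1\right) - 2697 = \left(-75\right) \left(-1\right) - 2697 = 75 - 2697 = -2622$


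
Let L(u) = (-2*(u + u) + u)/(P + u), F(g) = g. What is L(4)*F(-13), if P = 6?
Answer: 78/5 ≈ 15.600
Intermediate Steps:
L(u) = -3*u/(6 + u) (L(u) = (-2*(u + u) + u)/(6 + u) = (-4*u + u)/(6 + u) = (-3*u)/(6 + u) = -3*u/(6 + u))
L(4)*F(-13) = -3*4/(6 + 4)*(-13) = -3*4/10*(-13) = -3*4*⅒*(-13) = -6/5*(-13) = 78/5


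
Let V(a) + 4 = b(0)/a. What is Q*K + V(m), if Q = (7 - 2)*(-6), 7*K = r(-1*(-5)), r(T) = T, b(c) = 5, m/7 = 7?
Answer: -1241/49 ≈ -25.327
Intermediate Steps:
m = 49 (m = 7*7 = 49)
V(a) = -4 + 5/a
K = 5/7 (K = (-1*(-5))/7 = (⅐)*5 = 5/7 ≈ 0.71429)
Q = -30 (Q = 5*(-6) = -30)
Q*K + V(m) = -30*5/7 + (-4 + 5/49) = -150/7 + (-4 + 5*(1/49)) = -150/7 + (-4 + 5/49) = -150/7 - 191/49 = -1241/49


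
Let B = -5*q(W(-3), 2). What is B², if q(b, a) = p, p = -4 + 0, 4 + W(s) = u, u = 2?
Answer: 400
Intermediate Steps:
W(s) = -2 (W(s) = -4 + 2 = -2)
p = -4
q(b, a) = -4
B = 20 (B = -5*(-4) = 20)
B² = 20² = 400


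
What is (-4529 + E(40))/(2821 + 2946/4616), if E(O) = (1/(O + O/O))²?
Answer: -17571376384/10947245221 ≈ -1.6051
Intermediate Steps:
E(O) = (1 + O)⁻² (E(O) = (1/(O + 1))² = (1/(1 + O))² = (1 + O)⁻²)
(-4529 + E(40))/(2821 + 2946/4616) = (-4529 + (1 + 40)⁻²)/(2821 + 2946/4616) = (-4529 + 41⁻²)/(2821 + 2946*(1/4616)) = (-4529 + 1/1681)/(2821 + 1473/2308) = -7613248/(1681*6512341/2308) = -7613248/1681*2308/6512341 = -17571376384/10947245221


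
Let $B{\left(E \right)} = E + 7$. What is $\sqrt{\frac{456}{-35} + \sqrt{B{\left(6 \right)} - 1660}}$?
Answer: $\frac{\sqrt{-15960 + 3675 i \sqrt{183}}}{35} \approx 3.8467 + 5.275 i$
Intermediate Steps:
$B{\left(E \right)} = 7 + E$
$\sqrt{\frac{456}{-35} + \sqrt{B{\left(6 \right)} - 1660}} = \sqrt{\frac{456}{-35} + \sqrt{\left(7 + 6\right) - 1660}} = \sqrt{456 \left(- \frac{1}{35}\right) + \sqrt{13 - 1660}} = \sqrt{- \frac{456}{35} + \sqrt{-1647}} = \sqrt{- \frac{456}{35} + 3 i \sqrt{183}}$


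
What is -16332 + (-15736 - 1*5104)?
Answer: -37172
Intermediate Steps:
-16332 + (-15736 - 1*5104) = -16332 + (-15736 - 5104) = -16332 - 20840 = -37172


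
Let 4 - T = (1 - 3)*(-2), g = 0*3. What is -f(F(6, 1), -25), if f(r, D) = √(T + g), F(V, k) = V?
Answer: 0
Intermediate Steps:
g = 0
T = 0 (T = 4 - (1 - 3)*(-2) = 4 - (-2)*(-2) = 4 - 1*4 = 4 - 4 = 0)
f(r, D) = 0 (f(r, D) = √(0 + 0) = √0 = 0)
-f(F(6, 1), -25) = -1*0 = 0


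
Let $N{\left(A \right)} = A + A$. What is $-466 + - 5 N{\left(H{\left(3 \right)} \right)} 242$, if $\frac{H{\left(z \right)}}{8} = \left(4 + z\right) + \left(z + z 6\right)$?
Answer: $-542546$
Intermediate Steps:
$H{\left(z \right)} = 32 + 64 z$ ($H{\left(z \right)} = 8 \left(\left(4 + z\right) + \left(z + z 6\right)\right) = 8 \left(\left(4 + z\right) + \left(z + 6 z\right)\right) = 8 \left(\left(4 + z\right) + 7 z\right) = 8 \left(4 + 8 z\right) = 32 + 64 z$)
$N{\left(A \right)} = 2 A$
$-466 + - 5 N{\left(H{\left(3 \right)} \right)} 242 = -466 + - 5 \cdot 2 \left(32 + 64 \cdot 3\right) 242 = -466 + - 5 \cdot 2 \left(32 + 192\right) 242 = -466 + - 5 \cdot 2 \cdot 224 \cdot 242 = -466 + \left(-5\right) 448 \cdot 242 = -466 - 542080 = -542546$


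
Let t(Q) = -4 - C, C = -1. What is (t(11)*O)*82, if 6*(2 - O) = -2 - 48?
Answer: -2542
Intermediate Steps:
t(Q) = -3 (t(Q) = -4 - 1*(-1) = -4 + 1 = -3)
O = 31/3 (O = 2 - (-2 - 48)/6 = 2 - ⅙*(-50) = 2 + 25/3 = 31/3 ≈ 10.333)
(t(11)*O)*82 = -3*31/3*82 = -31*82 = -2542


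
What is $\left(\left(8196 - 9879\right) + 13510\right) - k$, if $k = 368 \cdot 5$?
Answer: $9987$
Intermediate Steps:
$k = 1840$
$\left(\left(8196 - 9879\right) + 13510\right) - k = \left(\left(8196 - 9879\right) + 13510\right) - 1840 = \left(-1683 + 13510\right) - 1840 = 11827 - 1840 = 9987$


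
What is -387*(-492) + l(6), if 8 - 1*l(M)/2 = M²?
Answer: 190348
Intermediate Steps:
l(M) = 16 - 2*M²
-387*(-492) + l(6) = -387*(-492) + (16 - 2*6²) = 190404 + (16 - 2*36) = 190404 + (16 - 72) = 190404 - 56 = 190348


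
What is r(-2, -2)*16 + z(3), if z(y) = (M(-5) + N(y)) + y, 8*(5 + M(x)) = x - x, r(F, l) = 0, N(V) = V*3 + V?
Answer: 10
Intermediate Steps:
N(V) = 4*V (N(V) = 3*V + V = 4*V)
M(x) = -5 (M(x) = -5 + (x - x)/8 = -5 + (⅛)*0 = -5 + 0 = -5)
z(y) = -5 + 5*y (z(y) = (-5 + 4*y) + y = -5 + 5*y)
r(-2, -2)*16 + z(3) = 0*16 + (-5 + 5*3) = 0 + (-5 + 15) = 0 + 10 = 10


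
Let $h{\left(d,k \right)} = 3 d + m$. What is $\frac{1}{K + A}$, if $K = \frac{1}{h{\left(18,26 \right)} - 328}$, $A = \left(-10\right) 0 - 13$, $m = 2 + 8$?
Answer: $- \frac{264}{3433} \approx -0.076901$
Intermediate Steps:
$m = 10$
$A = -13$ ($A = 0 - 13 = -13$)
$h{\left(d,k \right)} = 10 + 3 d$ ($h{\left(d,k \right)} = 3 d + 10 = 10 + 3 d$)
$K = - \frac{1}{264}$ ($K = \frac{1}{\left(10 + 3 \cdot 18\right) - 328} = \frac{1}{\left(10 + 54\right) - 328} = \frac{1}{64 - 328} = \frac{1}{-264} = - \frac{1}{264} \approx -0.0037879$)
$\frac{1}{K + A} = \frac{1}{- \frac{1}{264} - 13} = \frac{1}{- \frac{3433}{264}} = - \frac{264}{3433}$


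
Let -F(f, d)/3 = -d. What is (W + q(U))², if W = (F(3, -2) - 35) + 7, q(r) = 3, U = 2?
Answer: 961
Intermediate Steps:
F(f, d) = 3*d (F(f, d) = -(-3)*d = 3*d)
W = -34 (W = (3*(-2) - 35) + 7 = (-6 - 35) + 7 = -41 + 7 = -34)
(W + q(U))² = (-34 + 3)² = (-31)² = 961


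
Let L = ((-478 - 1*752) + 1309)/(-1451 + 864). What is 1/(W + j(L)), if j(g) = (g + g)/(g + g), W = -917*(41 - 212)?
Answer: 1/156808 ≈ 6.3772e-6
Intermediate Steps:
L = -79/587 (L = ((-478 - 752) + 1309)/(-587) = (-1230 + 1309)*(-1/587) = 79*(-1/587) = -79/587 ≈ -0.13458)
W = 156807 (W = -917*(-171) = 156807)
j(g) = 1 (j(g) = (2*g)/((2*g)) = (2*g)*(1/(2*g)) = 1)
1/(W + j(L)) = 1/(156807 + 1) = 1/156808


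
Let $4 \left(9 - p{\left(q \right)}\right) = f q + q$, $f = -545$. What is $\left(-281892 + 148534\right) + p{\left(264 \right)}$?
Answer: $-97445$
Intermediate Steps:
$p{\left(q \right)} = 9 + 136 q$ ($p{\left(q \right)} = 9 - \frac{- 545 q + q}{4} = 9 - \frac{\left(-544\right) q}{4} = 9 + 136 q$)
$\left(-281892 + 148534\right) + p{\left(264 \right)} = \left(-281892 + 148534\right) + \left(9 + 136 \cdot 264\right) = -133358 + \left(9 + 35904\right) = -133358 + 35913 = -97445$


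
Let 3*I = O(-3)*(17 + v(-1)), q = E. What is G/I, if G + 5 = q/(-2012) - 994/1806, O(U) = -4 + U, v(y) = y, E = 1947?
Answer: 1691755/9689792 ≈ 0.17459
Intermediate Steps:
q = 1947
G = -1691755/259548 (G = -5 + (1947/(-2012) - 994/1806) = -5 + (1947*(-1/2012) - 994*1/1806) = -5 + (-1947/2012 - 71/129) = -5 - 394015/259548 = -1691755/259548 ≈ -6.5181)
I = -112/3 (I = ((-4 - 3)*(17 - 1))/3 = (-7*16)/3 = (1/3)*(-112) = -112/3 ≈ -37.333)
G/I = -1691755/(259548*(-112/3)) = -1691755/259548*(-3/112) = 1691755/9689792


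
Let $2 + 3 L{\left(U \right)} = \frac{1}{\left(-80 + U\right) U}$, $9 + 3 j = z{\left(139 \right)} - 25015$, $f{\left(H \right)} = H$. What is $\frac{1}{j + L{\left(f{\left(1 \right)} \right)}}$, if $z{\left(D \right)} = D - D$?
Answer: $- \frac{237}{1977055} \approx -0.00011988$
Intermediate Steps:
$z{\left(D \right)} = 0$
$j = - \frac{25024}{3}$ ($j = -3 + \frac{0 - 25015}{3} = -3 + \frac{1}{3} \left(-25015\right) = -3 - \frac{25015}{3} = - \frac{25024}{3} \approx -8341.3$)
$L{\left(U \right)} = - \frac{2}{3} + \frac{1}{3 U \left(-80 + U\right)}$ ($L{\left(U \right)} = - \frac{2}{3} + \frac{\frac{1}{-80 + U} \frac{1}{U}}{3} = - \frac{2}{3} + \frac{\frac{1}{U} \frac{1}{-80 + U}}{3} = - \frac{2}{3} + \frac{1}{3 U \left(-80 + U\right)}$)
$\frac{1}{j + L{\left(f{\left(1 \right)} \right)}} = \frac{1}{- \frac{25024}{3} + \frac{1 - 2 \cdot 1^{2} + 160 \cdot 1}{3 \cdot 1 \left(-80 + 1\right)}} = \frac{1}{- \frac{25024}{3} + \frac{1}{3} \cdot 1 \frac{1}{-79} \left(1 - 2 + 160\right)} = \frac{1}{- \frac{25024}{3} + \frac{1}{3} \cdot 1 \left(- \frac{1}{79}\right) \left(1 - 2 + 160\right)} = \frac{1}{- \frac{25024}{3} + \frac{1}{3} \cdot 1 \left(- \frac{1}{79}\right) 159} = \frac{1}{- \frac{25024}{3} - \frac{53}{79}} = \frac{1}{- \frac{1977055}{237}} = - \frac{237}{1977055}$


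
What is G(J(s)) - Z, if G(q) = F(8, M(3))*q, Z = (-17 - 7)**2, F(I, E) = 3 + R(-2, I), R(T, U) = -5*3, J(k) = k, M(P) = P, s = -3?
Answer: -540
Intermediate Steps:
R(T, U) = -15
F(I, E) = -12 (F(I, E) = 3 - 15 = -12)
Z = 576 (Z = (-24)**2 = 576)
G(q) = -12*q
G(J(s)) - Z = -12*(-3) - 1*576 = 36 - 576 = -540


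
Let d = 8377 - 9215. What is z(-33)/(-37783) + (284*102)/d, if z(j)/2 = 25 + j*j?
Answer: -548182504/15831077 ≈ -34.627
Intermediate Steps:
d = -838
z(j) = 50 + 2*j² (z(j) = 2*(25 + j*j) = 2*(25 + j²) = 50 + 2*j²)
z(-33)/(-37783) + (284*102)/d = (50 + 2*(-33)²)/(-37783) + (284*102)/(-838) = (50 + 2*1089)*(-1/37783) + 28968*(-1/838) = (50 + 2178)*(-1/37783) - 14484/419 = 2228*(-1/37783) - 14484/419 = -2228/37783 - 14484/419 = -548182504/15831077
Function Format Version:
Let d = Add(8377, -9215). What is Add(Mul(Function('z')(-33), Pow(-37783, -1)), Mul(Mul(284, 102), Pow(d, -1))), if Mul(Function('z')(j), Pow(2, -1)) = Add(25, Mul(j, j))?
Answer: Rational(-548182504, 15831077) ≈ -34.627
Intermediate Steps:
d = -838
Function('z')(j) = Add(50, Mul(2, Pow(j, 2))) (Function('z')(j) = Mul(2, Add(25, Mul(j, j))) = Mul(2, Add(25, Pow(j, 2))) = Add(50, Mul(2, Pow(j, 2))))
Add(Mul(Function('z')(-33), Pow(-37783, -1)), Mul(Mul(284, 102), Pow(d, -1))) = Add(Mul(Add(50, Mul(2, Pow(-33, 2))), Pow(-37783, -1)), Mul(Mul(284, 102), Pow(-838, -1))) = Add(Mul(Add(50, Mul(2, 1089)), Rational(-1, 37783)), Mul(28968, Rational(-1, 838))) = Add(Mul(Add(50, 2178), Rational(-1, 37783)), Rational(-14484, 419)) = Add(Mul(2228, Rational(-1, 37783)), Rational(-14484, 419)) = Add(Rational(-2228, 37783), Rational(-14484, 419)) = Rational(-548182504, 15831077)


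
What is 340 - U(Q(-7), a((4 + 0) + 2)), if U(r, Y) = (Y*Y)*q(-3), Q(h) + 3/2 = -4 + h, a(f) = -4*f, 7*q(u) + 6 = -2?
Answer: 6988/7 ≈ 998.29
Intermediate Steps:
q(u) = -8/7 (q(u) = -6/7 + (⅐)*(-2) = -6/7 - 2/7 = -8/7)
Q(h) = -11/2 + h (Q(h) = -3/2 + (-4 + h) = -11/2 + h)
U(r, Y) = -8*Y²/7 (U(r, Y) = (Y*Y)*(-8/7) = Y²*(-8/7) = -8*Y²/7)
340 - U(Q(-7), a((4 + 0) + 2)) = 340 - (-8)*(-4*((4 + 0) + 2))²/7 = 340 - (-8)*(-4*(4 + 2))²/7 = 340 - (-8)*(-4*6)²/7 = 340 - (-8)*(-24)²/7 = 340 - (-8)*576/7 = 340 - 1*(-4608/7) = 340 + 4608/7 = 6988/7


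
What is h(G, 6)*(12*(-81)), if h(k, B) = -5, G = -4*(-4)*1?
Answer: 4860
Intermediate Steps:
G = 16 (G = 16*1 = 16)
h(G, 6)*(12*(-81)) = -60*(-81) = -5*(-972) = 4860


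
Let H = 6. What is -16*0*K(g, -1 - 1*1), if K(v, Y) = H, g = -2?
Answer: 0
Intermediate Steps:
K(v, Y) = 6
-16*0*K(g, -1 - 1*1) = -16*0*6 = -0*6 = -1*0 = 0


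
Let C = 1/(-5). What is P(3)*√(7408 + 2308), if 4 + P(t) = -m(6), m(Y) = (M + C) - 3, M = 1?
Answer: -18*√2429/5 ≈ -177.43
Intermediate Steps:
C = -⅕ ≈ -0.20000
m(Y) = -11/5 (m(Y) = (1 - ⅕) - 3 = ⅘ - 3 = -11/5)
P(t) = -9/5 (P(t) = -4 - 1*(-11/5) = -4 + 11/5 = -9/5)
P(3)*√(7408 + 2308) = -9*√(7408 + 2308)/5 = -18*√2429/5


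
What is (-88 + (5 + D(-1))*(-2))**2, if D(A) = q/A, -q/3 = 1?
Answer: 10816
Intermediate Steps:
q = -3 (q = -3*1 = -3)
D(A) = -3/A
(-88 + (5 + D(-1))*(-2))**2 = (-88 + (5 - 3/(-1))*(-2))**2 = (-88 + (5 - 3*(-1))*(-2))**2 = (-88 + (5 + 3)*(-2))**2 = (-88 + 8*(-2))**2 = (-88 - 16)**2 = (-104)**2 = 10816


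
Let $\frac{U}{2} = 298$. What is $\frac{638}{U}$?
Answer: $\frac{319}{298} \approx 1.0705$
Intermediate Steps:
$U = 596$ ($U = 2 \cdot 298 = 596$)
$\frac{638}{U} = \frac{638}{596} = 638 \cdot \frac{1}{596} = \frac{319}{298}$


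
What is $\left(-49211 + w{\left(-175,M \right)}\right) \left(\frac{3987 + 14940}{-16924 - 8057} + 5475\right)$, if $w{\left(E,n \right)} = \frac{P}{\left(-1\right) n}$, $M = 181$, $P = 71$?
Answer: $- \frac{406028773524192}{1507187} \approx -2.6939 \cdot 10^{8}$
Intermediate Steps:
$w{\left(E,n \right)} = - \frac{71}{n}$ ($w{\left(E,n \right)} = \frac{71}{\left(-1\right) n} = 71 \left(- \frac{1}{n}\right) = - \frac{71}{n}$)
$\left(-49211 + w{\left(-175,M \right)}\right) \left(\frac{3987 + 14940}{-16924 - 8057} + 5475\right) = \left(-49211 - \frac{71}{181}\right) \left(\frac{3987 + 14940}{-16924 - 8057} + 5475\right) = \left(-49211 - \frac{71}{181}\right) \left(\frac{18927}{-24981} + 5475\right) = \left(-49211 - \frac{71}{181}\right) \left(18927 \left(- \frac{1}{24981}\right) + 5475\right) = - \frac{8907262 \left(- \frac{6309}{8327} + 5475\right)}{181} = \left(- \frac{8907262}{181}\right) \frac{45584016}{8327} = - \frac{406028773524192}{1507187}$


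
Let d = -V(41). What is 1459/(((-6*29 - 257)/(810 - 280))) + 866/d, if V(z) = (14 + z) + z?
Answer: -37303583/20688 ≈ -1803.2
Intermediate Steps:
V(z) = 14 + 2*z
d = -96 (d = -(14 + 2*41) = -(14 + 82) = -1*96 = -96)
1459/(((-6*29 - 257)/(810 - 280))) + 866/d = 1459/(((-6*29 - 257)/(810 - 280))) + 866/(-96) = 1459/(((-174 - 257)/530)) + 866*(-1/96) = 1459/((-431*1/530)) - 433/48 = 1459/(-431/530) - 433/48 = 1459*(-530/431) - 433/48 = -773270/431 - 433/48 = -37303583/20688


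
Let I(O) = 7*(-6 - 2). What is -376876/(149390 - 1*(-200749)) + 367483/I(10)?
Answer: -128691235193/19607784 ≈ -6563.3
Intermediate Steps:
I(O) = -56 (I(O) = 7*(-8) = -56)
-376876/(149390 - 1*(-200749)) + 367483/I(10) = -376876/(149390 - 1*(-200749)) + 367483/(-56) = -376876/(149390 + 200749) + 367483*(-1/56) = -376876/350139 - 367483/56 = -128691235193/19607784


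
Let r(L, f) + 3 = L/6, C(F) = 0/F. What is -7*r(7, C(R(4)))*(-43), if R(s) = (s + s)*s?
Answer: -3311/6 ≈ -551.83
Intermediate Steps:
R(s) = 2*s² (R(s) = (2*s)*s = 2*s²)
C(F) = 0
r(L, f) = -3 + L/6
-7*r(7, C(R(4)))*(-43) = -7*(-3 + (⅙)*7)*(-43) = -7*(-3 + 7/6)*(-43) = -7*(-11/6)*(-43) = (77/6)*(-43) = -3311/6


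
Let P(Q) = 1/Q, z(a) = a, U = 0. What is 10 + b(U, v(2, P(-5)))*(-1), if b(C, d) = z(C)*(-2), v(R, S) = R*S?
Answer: 10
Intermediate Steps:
b(C, d) = -2*C (b(C, d) = C*(-2) = -2*C)
10 + b(U, v(2, P(-5)))*(-1) = 10 - 2*0*(-1) = 10 + 0*(-1) = 10 + 0 = 10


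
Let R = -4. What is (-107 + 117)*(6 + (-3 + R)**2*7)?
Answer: 3490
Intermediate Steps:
(-107 + 117)*(6 + (-3 + R)**2*7) = (-107 + 117)*(6 + (-3 - 4)**2*7) = 10*(6 + (-7)**2*7) = 10*(6 + 49*7) = 10*(6 + 343) = 10*349 = 3490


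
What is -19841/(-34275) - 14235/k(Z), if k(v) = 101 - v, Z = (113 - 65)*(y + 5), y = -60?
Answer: -433520444/93947775 ≈ -4.6145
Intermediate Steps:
Z = -2640 (Z = (113 - 65)*(-60 + 5) = 48*(-55) = -2640)
-19841/(-34275) - 14235/k(Z) = -19841/(-34275) - 14235/(101 - 1*(-2640)) = -19841*(-1/34275) - 14235/(101 + 2640) = 19841/34275 - 14235/2741 = -433520444/93947775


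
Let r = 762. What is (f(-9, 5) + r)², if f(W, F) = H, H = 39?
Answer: 641601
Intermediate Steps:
f(W, F) = 39
(f(-9, 5) + r)² = (39 + 762)² = 801² = 641601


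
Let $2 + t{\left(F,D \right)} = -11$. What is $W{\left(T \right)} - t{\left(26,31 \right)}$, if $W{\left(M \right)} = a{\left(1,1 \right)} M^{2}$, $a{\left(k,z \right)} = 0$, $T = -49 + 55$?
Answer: $13$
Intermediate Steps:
$t{\left(F,D \right)} = -13$ ($t{\left(F,D \right)} = -2 - 11 = -13$)
$T = 6$
$W{\left(M \right)} = 0$ ($W{\left(M \right)} = 0 M^{2} = 0$)
$W{\left(T \right)} - t{\left(26,31 \right)} = 0 - -13 = 0 + 13 = 13$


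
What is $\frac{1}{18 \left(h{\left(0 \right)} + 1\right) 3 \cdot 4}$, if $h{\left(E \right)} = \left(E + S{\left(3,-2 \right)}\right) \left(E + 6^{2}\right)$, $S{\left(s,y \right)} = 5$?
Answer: $\frac{1}{39096} \approx 2.5578 \cdot 10^{-5}$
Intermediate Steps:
$h{\left(E \right)} = \left(5 + E\right) \left(36 + E\right)$ ($h{\left(E \right)} = \left(E + 5\right) \left(E + 6^{2}\right) = \left(5 + E\right) \left(E + 36\right) = \left(5 + E\right) \left(36 + E\right)$)
$\frac{1}{18 \left(h{\left(0 \right)} + 1\right) 3 \cdot 4} = \frac{1}{18 \left(\left(180 + 0^{2} + 41 \cdot 0\right) + 1\right) 3 \cdot 4} = \frac{1}{18 \left(\left(180 + 0 + 0\right) + 1\right) 3 \cdot 4} = \frac{1}{18 \left(180 + 1\right) 3 \cdot 4} = \frac{1}{18 \cdot 181 \cdot 3 \cdot 4} = \frac{1}{18 \cdot 543 \cdot 4} = \frac{1}{9774 \cdot 4} = \frac{1}{39096}$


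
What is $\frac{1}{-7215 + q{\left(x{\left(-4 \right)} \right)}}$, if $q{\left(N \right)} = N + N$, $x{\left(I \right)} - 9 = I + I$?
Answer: $- \frac{1}{7213} \approx -0.00013864$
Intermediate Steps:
$x{\left(I \right)} = 9 + 2 I$ ($x{\left(I \right)} = 9 + \left(I + I\right) = 9 + 2 I$)
$q{\left(N \right)} = 2 N$
$\frac{1}{-7215 + q{\left(x{\left(-4 \right)} \right)}} = \frac{1}{-7215 + 2 \left(9 + 2 \left(-4\right)\right)} = \frac{1}{-7215 + 2 \left(9 - 8\right)} = \frac{1}{-7215 + 2 \cdot 1} = \frac{1}{-7215 + 2} = \frac{1}{-7213} = - \frac{1}{7213}$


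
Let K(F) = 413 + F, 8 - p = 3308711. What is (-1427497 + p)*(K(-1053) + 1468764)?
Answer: -6953328888800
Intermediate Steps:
p = -3308703 (p = 8 - 1*3308711 = 8 - 3308711 = -3308703)
(-1427497 + p)*(K(-1053) + 1468764) = (-1427497 - 3308703)*((413 - 1053) + 1468764) = -4736200*(-640 + 1468764) = -4736200*1468124 = -6953328888800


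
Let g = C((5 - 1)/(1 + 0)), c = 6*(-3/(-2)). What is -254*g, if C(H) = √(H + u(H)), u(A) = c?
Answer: -254*√13 ≈ -915.81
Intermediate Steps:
c = 9 (c = 6*(-3*(-½)) = 6*(3/2) = 9)
u(A) = 9
C(H) = √(9 + H) (C(H) = √(H + 9) = √(9 + H))
g = √13 (g = √(9 + (5 - 1)/(1 + 0)) = √(9 + 4/1) = √(9 + 4*1) = √(9 + 4) = √13 ≈ 3.6056)
-254*g = -254*√13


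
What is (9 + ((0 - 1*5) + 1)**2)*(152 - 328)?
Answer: -4400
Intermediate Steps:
(9 + ((0 - 1*5) + 1)**2)*(152 - 328) = (9 + ((0 - 5) + 1)**2)*(-176) = (9 + (-5 + 1)**2)*(-176) = (9 + (-4)**2)*(-176) = (9 + 16)*(-176) = 25*(-176) = -4400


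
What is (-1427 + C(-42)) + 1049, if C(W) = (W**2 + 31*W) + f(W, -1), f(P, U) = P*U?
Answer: 126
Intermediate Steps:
C(W) = W**2 + 30*W (C(W) = (W**2 + 31*W) + W*(-1) = (W**2 + 31*W) - W = W**2 + 30*W)
(-1427 + C(-42)) + 1049 = (-1427 - 42*(30 - 42)) + 1049 = (-1427 - 42*(-12)) + 1049 = (-1427 + 504) + 1049 = -923 + 1049 = 126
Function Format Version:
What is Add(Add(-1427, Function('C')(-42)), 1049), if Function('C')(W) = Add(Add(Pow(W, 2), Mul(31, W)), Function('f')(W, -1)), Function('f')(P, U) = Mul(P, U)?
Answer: 126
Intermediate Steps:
Function('C')(W) = Add(Pow(W, 2), Mul(30, W)) (Function('C')(W) = Add(Add(Pow(W, 2), Mul(31, W)), Mul(W, -1)) = Add(Add(Pow(W, 2), Mul(31, W)), Mul(-1, W)) = Add(Pow(W, 2), Mul(30, W)))
Add(Add(-1427, Function('C')(-42)), 1049) = Add(Add(-1427, Mul(-42, Add(30, -42))), 1049) = Add(Add(-1427, Mul(-42, -12)), 1049) = Add(Add(-1427, 504), 1049) = Add(-923, 1049) = 126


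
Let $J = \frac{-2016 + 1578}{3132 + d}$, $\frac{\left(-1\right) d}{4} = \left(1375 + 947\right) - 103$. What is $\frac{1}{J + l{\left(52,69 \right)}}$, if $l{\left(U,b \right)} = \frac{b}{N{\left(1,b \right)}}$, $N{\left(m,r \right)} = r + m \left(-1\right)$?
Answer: $\frac{48824}{53265} \approx 0.91662$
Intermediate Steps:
$N{\left(m,r \right)} = r - m$
$d = -8876$ ($d = - 4 \left(\left(1375 + 947\right) - 103\right) = - 4 \left(2322 - 103\right) = \left(-4\right) 2219 = -8876$)
$l{\left(U,b \right)} = \frac{b}{-1 + b}$ ($l{\left(U,b \right)} = \frac{b}{b - 1} = \frac{b}{-1 + b}$)
$J = \frac{219}{2872}$ ($J = \frac{-2016 + 1578}{3132 - 8876} = - \frac{438}{-5744} = \left(-438\right) \left(- \frac{1}{5744}\right) = \frac{219}{2872} \approx 0.076254$)
$\frac{1}{J + l{\left(52,69 \right)}} = \frac{1}{\frac{219}{2872} + \frac{69}{-1 + 69}} = \frac{1}{\frac{219}{2872} + \frac{69}{68}} = \frac{1}{\frac{53265}{48824}} = \frac{48824}{53265}$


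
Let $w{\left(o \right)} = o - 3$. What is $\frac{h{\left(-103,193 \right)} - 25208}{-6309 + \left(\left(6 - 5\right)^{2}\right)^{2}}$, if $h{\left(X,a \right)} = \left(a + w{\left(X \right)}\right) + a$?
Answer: $\frac{328}{83} \approx 3.9518$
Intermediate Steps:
$w{\left(o \right)} = -3 + o$
$h{\left(X,a \right)} = -3 + X + 2 a$ ($h{\left(X,a \right)} = \left(a + \left(-3 + X\right)\right) + a = \left(-3 + X + a\right) + a = -3 + X + 2 a$)
$\frac{h{\left(-103,193 \right)} - 25208}{-6309 + \left(\left(6 - 5\right)^{2}\right)^{2}} = \frac{\left(-3 - 103 + 2 \cdot 193\right) - 25208}{-6309 + \left(\left(6 - 5\right)^{2}\right)^{2}} = \frac{\left(-3 - 103 + 386\right) - 25208}{-6309 + \left(1^{2}\right)^{2}} = \frac{280 - 25208}{-6309 + 1^{2}} = - \frac{24928}{-6309 + 1} = - \frac{24928}{-6308} = \left(-24928\right) \left(- \frac{1}{6308}\right) = \frac{328}{83}$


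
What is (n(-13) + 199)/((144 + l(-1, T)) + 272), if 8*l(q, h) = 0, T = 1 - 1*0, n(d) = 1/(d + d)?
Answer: 5173/10816 ≈ 0.47827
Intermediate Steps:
n(d) = 1/(2*d)
T = 1 (T = 1 + 0 = 1)
l(q, h) = 0 (l(q, h) = (1/8)*0 = 0)
(n(-13) + 199)/((144 + l(-1, T)) + 272) = ((1/2)/(-13) + 199)/((144 + 0) + 272) = ((1/2)*(-1/13) + 199)/(144 + 272) = (-1/26 + 199)/416 = (5173/26)*(1/416) = 5173/10816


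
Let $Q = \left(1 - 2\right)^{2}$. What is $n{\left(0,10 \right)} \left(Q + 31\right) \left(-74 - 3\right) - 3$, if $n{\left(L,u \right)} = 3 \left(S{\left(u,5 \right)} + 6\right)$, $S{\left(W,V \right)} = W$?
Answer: $-118275$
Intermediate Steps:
$Q = 1$ ($Q = \left(-1\right)^{2} = 1$)
$n{\left(L,u \right)} = 18 + 3 u$ ($n{\left(L,u \right)} = 3 \left(u + 6\right) = 3 \left(6 + u\right) = 18 + 3 u$)
$n{\left(0,10 \right)} \left(Q + 31\right) \left(-74 - 3\right) - 3 = \left(18 + 3 \cdot 10\right) \left(1 + 31\right) \left(-74 - 3\right) - 3 = \left(18 + 30\right) 32 \left(-77\right) - 3 = 48 \left(-2464\right) - 3 = -118272 - 3 = -118275$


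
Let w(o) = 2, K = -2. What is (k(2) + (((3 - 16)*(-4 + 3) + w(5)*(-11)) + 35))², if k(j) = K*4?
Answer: 324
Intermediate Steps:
k(j) = -8 (k(j) = -2*4 = -8)
(k(2) + (((3 - 16)*(-4 + 3) + w(5)*(-11)) + 35))² = (-8 + (((3 - 16)*(-4 + 3) + 2*(-11)) + 35))² = (-8 + ((-13*(-1) - 22) + 35))² = (-8 + ((13 - 22) + 35))² = (-8 + (-9 + 35))² = (-8 + 26)² = 18² = 324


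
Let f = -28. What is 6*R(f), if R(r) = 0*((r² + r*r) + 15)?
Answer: 0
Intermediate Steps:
R(r) = 0 (R(r) = 0*((r² + r²) + 15) = 0*(2*r² + 15) = 0*(15 + 2*r²) = 0)
6*R(f) = 6*0 = 0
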